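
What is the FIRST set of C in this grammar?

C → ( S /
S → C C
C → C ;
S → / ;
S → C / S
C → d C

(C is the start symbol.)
To compute FIRST(C), examine every production with C on the left-hand side, reading each right-hand side left to right until a non-nullable symbol is reached.

From C → ( S /:
  - '(' is a terminal: add '(' and stop
From C → C ;:
  - C is the symbol being defined: contributes nothing new
    C is not nullable, so stop
From C → d C:
  - d is a terminal: add 'd' and stop

Collecting: FIRST(C) = { '(', 'd' }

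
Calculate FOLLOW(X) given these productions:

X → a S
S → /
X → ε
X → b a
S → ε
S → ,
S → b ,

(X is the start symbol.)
X is the start symbol, so $ ∈ FOLLOW(X).
X does not occur on any right-hand side.

Taking the union: FOLLOW(X) = { $ }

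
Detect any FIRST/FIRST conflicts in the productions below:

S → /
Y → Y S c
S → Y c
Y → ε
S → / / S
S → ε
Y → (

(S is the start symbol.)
Yes. S → '/' / S → Y c on { '/' }; S → '/' / S → '/' '/' S on { '/' }; S → Y c / S → '/' '/' S on { '/' }; Y → Y S c / Y → '(' on { '(' }

A FIRST/FIRST conflict occurs when two productions N → α and N → β for the same non-terminal have FIRST(α) ∩ FIRST(β) ≠ ∅ (with ε ∈ FIRST of a nullable right-hand side, so two nullable alternatives also conflict).

FIRST sets of the non-terminals at (or reachable through a nullable prefix from) the front of some alternative:
  FIRST(Y) = { '(', '/', 'c', ε }
  FIRST(S) = { '(', '/', 'c', ε }

Productions for S:
  S → /: FIRST = { '/' }
  S → Y c: FIRST = { '(', '/', 'c' }
  S → / / S: FIRST = { '/' }
  S → ε: FIRST = { ε }
Productions for Y:
  Y → Y S c: FIRST = { '(', '/', 'c' }
  Y → ε: FIRST = { ε }
  Y → (: FIRST = { '(' }

Conflict for S: S → / and S → Y c
  Overlap: { '/' }
Conflict for S: S → / and S → / / S
  Overlap: { '/' }
Conflict for S: S → Y c and S → / / S
  Overlap: { '/' }
Conflict for Y: Y → Y S c and Y → (
  Overlap: { '(' }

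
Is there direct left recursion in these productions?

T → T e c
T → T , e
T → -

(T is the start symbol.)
Yes, T is left-recursive

Direct left recursion occurs when N → N α for some non-terminal N (the right-hand side begins with the left-hand side itself).

T → T e c: LEFT RECURSIVE (starts with T)
T → T , e: LEFT RECURSIVE (starts with T)
T → -: starts with '-'

The grammar has direct left recursion on: T.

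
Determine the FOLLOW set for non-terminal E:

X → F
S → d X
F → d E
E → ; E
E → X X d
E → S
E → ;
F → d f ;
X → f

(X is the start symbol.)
{ $, 'd', 'f' }

To compute FOLLOW(E), find every occurrence of E on a right-hand side N → α E β: add FIRST(β) \ {ε}, and if β is empty or nullable also add FOLLOW(N). Iterate to a fixed point.

In F → d E: E is at the end, add FOLLOW(F)
In E → ; E: E is at the end; this adds FOLLOW(E) to itself — nothing new

The FOLLOW sets referred to above (computed the same way, to a fixed point):
  FOLLOW(F) = { $, 'd', 'f' }

Taking the union: FOLLOW(E) = { $, 'd', 'f' }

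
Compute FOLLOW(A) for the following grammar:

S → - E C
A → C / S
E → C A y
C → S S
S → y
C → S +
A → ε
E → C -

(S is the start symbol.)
In E → C A y: A is followed by y, add FIRST(y) \ {ε} = { 'y' }

Taking the union: FOLLOW(A) = { 'y' }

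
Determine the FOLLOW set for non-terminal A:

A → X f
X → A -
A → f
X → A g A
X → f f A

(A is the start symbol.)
{ $, '-', 'f', 'g' }

To compute FOLLOW(A), find every occurrence of A on a right-hand side N → α A β: add FIRST(β) \ {ε}, and if β is empty or nullable also add FOLLOW(N). Iterate to a fixed point.

A is the start symbol, so $ ∈ FOLLOW(A).
In X → A -: A is followed by '-', add FIRST('-') \ {ε} = { '-' }
In X → A g A: A is followed by g A, add FIRST(g A) \ {ε} = { 'g' }
In X → A g A: A is at the end, add FOLLOW(X)
In X → f f A: A is at the end, add FOLLOW(X)

The FOLLOW sets referred to above (computed the same way, to a fixed point):
  FOLLOW(X) = { 'f' }

Taking the union: FOLLOW(A) = { $, '-', 'f', 'g' }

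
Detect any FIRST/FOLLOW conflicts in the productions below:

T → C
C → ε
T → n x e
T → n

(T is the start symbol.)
Nullable non-terminals: C, T.
FIRST sets used below: FIRST(C) = { ε }
C has a nullable alternative but only one production, so nothing to check.

T: nullable alternative(s) T → C; FOLLOW(T) = { $ }
  T → C: FIRST \ {ε} = { } — this is the only nullable alternative, skip
  T → n x e: FIRST \ {ε} = { 'n' } — disjoint from FOLLOW(T)
  T → n: FIRST \ {ε} = { 'n' } — disjoint from FOLLOW(T)

No FIRST/FOLLOW conflicts found.

Answer: No FIRST/FOLLOW conflicts.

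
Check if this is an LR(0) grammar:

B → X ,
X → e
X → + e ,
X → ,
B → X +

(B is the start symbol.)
Augment with B' → B and build the canonical LR(0) collection (I0 = CLOSURE({[B' → . B]}), then GOTO on every symbol after a dot until no new states appear). It has 10 states:
  I0: { [B → . X +], [B → . X ,], [B' → . B], [X → . + e ,], [X → . ,], [X → . e] }  — shift
  I1: { [X → + . e ,] }  — shift
  I2: { [X → , .] }  — reduce
  I3: { [B' → B .] }  — accept
  I4: { [B → X . +], [B → X . ,] }  — shift
  I5: { [X → e .] }  — reduce
  I6: { [B → X + .] }  — reduce
  I7: { [B → X , .] }  — reduce
  I8: { [X → + e . ,] }  — shift
  I9: { [X → + e , .] }  — reduce

Every state is either a pure shift/goto state or contains exactly one complete item and nothing to shift — no conflicts. The grammar is LR(0).

Answer: Yes, the grammar is LR(0)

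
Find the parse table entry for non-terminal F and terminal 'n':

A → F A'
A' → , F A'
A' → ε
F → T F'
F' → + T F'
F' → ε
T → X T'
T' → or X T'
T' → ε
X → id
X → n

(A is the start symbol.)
F → T F'

To find M[F, 'n'], we find productions for F where 'n' is in the predict set (PREDICT(N → α) = (FIRST(α) \ {ε}) ∪ (FOLLOW(N) if α ⇒* ε)).

Relevant sets:
  FIRST(T) = { 'id', 'n' }

F → T F': PREDICT = { 'id', 'n' }
  'n' is in predict set, so this production goes in M[F, 'n']

M[F, 'n'] = F → T F'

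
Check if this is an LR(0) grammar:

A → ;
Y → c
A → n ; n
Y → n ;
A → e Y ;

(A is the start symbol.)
Augment with A' → A and build the canonical LR(0) collection (I0 = CLOSURE({[A' → . A]}), then GOTO on every symbol after a dot until no new states appear). It has 12 states:
  I0: { [A → . ;], [A → . e Y ;], [A → . n ; n], [A' → . A] }  — shift
  I1: { [A → ; .] }  — reduce
  I2: { [A' → A .] }  — accept
  I3: { [A → e . Y ;], [Y → . c], [Y → . n ;] }  — shift
  I4: { [A → n . ; n] }  — shift
  I5: { [A → n ; . n] }  — shift
  I6: { [A → n ; n .] }  — reduce
  I7: { [A → e Y . ;] }  — shift
  I8: { [Y → c .] }  — reduce
  I9: { [Y → n . ;] }  — shift
  I10: { [Y → n ; .] }  — reduce
  I11: { [A → e Y ; .] }  — reduce

Every state is either a pure shift/goto state or contains exactly one complete item and nothing to shift — no conflicts. The grammar is LR(0).

Answer: Yes, the grammar is LR(0)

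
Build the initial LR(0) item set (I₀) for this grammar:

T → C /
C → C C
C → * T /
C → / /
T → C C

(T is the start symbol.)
{ [C → . * T /], [C → . / /], [C → . C C], [T → . C /], [T → . C C], [T' → . T] }

First, augment the grammar with T' → T
I₀ = CLOSURE({ [T' → . T] }):
  [T' → . T] has the dot before T: add [T → . C /], [T → . C C]
  [T → . C /] has the dot before C: add [C → . C C], [C → . * T /], [C → . / /]
No further items can be added.

I₀ = { [C → . * T /], [C → . / /], [C → . C C], [T → . C /], [T → . C C], [T' → . T] }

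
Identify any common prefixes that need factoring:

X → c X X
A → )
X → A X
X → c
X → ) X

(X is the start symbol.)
Yes, X has productions with common prefix 'c'

Left-factoring is needed when two productions for the same non-terminal
share a common prefix on the right-hand side.

Productions for X:
  X → c X X
  X → A X
  X → c
  X → ) X

Found common prefix 'c' in productions for X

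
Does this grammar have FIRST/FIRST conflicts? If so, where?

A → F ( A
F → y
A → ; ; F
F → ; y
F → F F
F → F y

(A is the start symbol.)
Yes. A → F '(' A / A → ';' ';' F on { ';' }; F → y / F → F F on { 'y' }; F → y / F → F y on { 'y' }; F → ';' y / F → F F on { ';' }; F → ';' y / F → F y on { ';' }; F → F F / F → F y on { ';', 'y' }

A FIRST/FIRST conflict occurs when two productions N → α and N → β for the same non-terminal have FIRST(α) ∩ FIRST(β) ≠ ∅ (with ε ∈ FIRST of a nullable right-hand side, so two nullable alternatives also conflict).

FIRST sets of the non-terminals at (or reachable through a nullable prefix from) the front of some alternative:
  FIRST(F) = { ';', 'y' }

Productions for A:
  A → F ( A: FIRST = { ';', 'y' }
  A → ; ; F: FIRST = { ';' }
Productions for F:
  F → y: FIRST = { 'y' }
  F → ; y: FIRST = { ';' }
  F → F F: FIRST = { ';', 'y' }
  F → F y: FIRST = { ';', 'y' }

Conflict for A: A → F ( A and A → ; ; F
  Overlap: { ';' }
Conflict for F: F → y and F → F F
  Overlap: { 'y' }
Conflict for F: F → y and F → F y
  Overlap: { 'y' }
Conflict for F: F → ; y and F → F F
  Overlap: { ';' }
Conflict for F: F → ; y and F → F y
  Overlap: { ';' }
Conflict for F: F → F F and F → F y
  Overlap: { ';', 'y' }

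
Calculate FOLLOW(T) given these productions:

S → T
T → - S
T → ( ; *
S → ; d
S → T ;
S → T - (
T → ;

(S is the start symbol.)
{ $, '-', ';' }

In S → T: T is at the end, add FOLLOW(S)
In S → T ;: T is followed by ';', add FIRST(';') \ {ε} = { ';' }
In S → T - (: T is followed by '-' '(', add FIRST('-' '(') \ {ε} = { '-' }

The FOLLOW sets referred to above (computed the same way, to a fixed point):
  FOLLOW(S) = { $, '-', ';' }

Taking the union: FOLLOW(T) = { $, '-', ';' }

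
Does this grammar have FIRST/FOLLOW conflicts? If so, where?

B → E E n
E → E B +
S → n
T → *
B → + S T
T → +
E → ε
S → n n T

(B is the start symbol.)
Nullable non-terminals: E.
FIRST sets used below: FIRST(E) = { '+', 'n', ε }, FIRST(B) = { '+', 'n' }

E: nullable alternative(s) E → ε; FOLLOW(E) = { '+', 'n' }
  E → E B +: FIRST \ {ε} = { '+', 'n' } — overlaps FOLLOW(E) on { '+', 'n' }: CONFLICT
  E → ε: FIRST \ {ε} = { } — this is the only nullable alternative, skip

B, S, T have no nullable alternative, so no FIRST/FOLLOW check is needed there.

So the grammar has 1 FIRST/FOLLOW conflict (marked CONFLICT above).

Answer: Yes. E → E B '+' with FOLLOW(E) on { '+', 'n' }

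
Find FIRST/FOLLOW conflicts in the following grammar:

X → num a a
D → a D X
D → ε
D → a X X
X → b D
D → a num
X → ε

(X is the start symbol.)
Nullable non-terminals: D, X.

D: nullable alternative(s) D → ε; FOLLOW(D) = { $, 'b', 'num' }
  D → a D X: FIRST \ {ε} = { 'a' } — disjoint from FOLLOW(D)
  D → ε: FIRST \ {ε} = { } — this is the only nullable alternative, skip
  D → a X X: FIRST \ {ε} = { 'a' } — disjoint from FOLLOW(D)
  D → a num: FIRST \ {ε} = { 'a' } — disjoint from FOLLOW(D)

X: nullable alternative(s) X → ε; FOLLOW(X) = { $, 'b', 'num' }
  X → num a a: FIRST \ {ε} = { 'num' } — overlaps FOLLOW(X) on { 'num' }: CONFLICT
  X → b D: FIRST \ {ε} = { 'b' } — overlaps FOLLOW(X) on { 'b' }: CONFLICT
  X → ε: FIRST \ {ε} = { } — this is the only nullable alternative, skip

So the grammar has 2 FIRST/FOLLOW conflicts (marked CONFLICT above).

Answer: Yes. X → num a a with FOLLOW(X) on { 'num' }; X → b D with FOLLOW(X) on { 'b' }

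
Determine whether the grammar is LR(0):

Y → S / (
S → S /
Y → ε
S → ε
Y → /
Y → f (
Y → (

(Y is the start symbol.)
A grammar is LR(0) if no state in the canonical LR(0) collection has:
  - both a shift item (dot before a terminal) and a complete item (shift-reduce conflict), or
  - two or more complete items (reduce-reduce conflict; the accept item [Y' → Y .] counts as a complete item here).

Augment with Y' → Y and build the canonical LR(0) collection (I0 = CLOSURE({[Y' → . Y]}), then GOTO on every symbol after a dot until no new states appear). It has 9 states:
  I0: { [S → . S /], [S → .], [Y → . (], [Y → . /], [Y → . S / (], [Y → . f (], [Y → .], [Y' → . Y] }  — shift, 2 reduces
  I1: { [Y → ( .] }  — reduce
  I2: { [Y → / .] }  — reduce
  I3: { [S → S . /], [Y → S . / (] }  — shift
  I4: { [Y' → Y .] }  — accept
  I5: { [Y → f . (] }  — shift
  I6: { [Y → f ( .] }  — reduce
  I7: { [S → S / .], [Y → S / . (] }  — shift, reduce
  I8: { [Y → S / ( .] }  — reduce

Conflict in state I0:
  Shift-reduce conflict between [S → .] and [Y → . (]
So the grammar is NOT LR(0).

Answer: No. Shift-reduce conflict between [S → .] and [Y → . (]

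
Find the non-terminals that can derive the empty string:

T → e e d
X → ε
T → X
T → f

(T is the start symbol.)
{ 'T', 'X' }

A non-terminal is nullable if it can derive ε (the empty string): either it has an ε-production, or it has a production whose right-hand side consists entirely of nullable non-terminals.

ε-productions: X → ε
So X is immediately nullable.
T → X: every symbol on the right is nullable, so T is nullable too.
Every non-terminal is now nullable.
Nullable = { 'T', 'X' }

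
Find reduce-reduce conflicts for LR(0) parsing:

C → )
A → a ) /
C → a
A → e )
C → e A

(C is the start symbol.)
No reduce-reduce conflicts

Augment with C' → C and build the canonical LR(0) collection (I0 = CLOSURE({[C' → . C]}), then GOTO on every symbol after a dot until no new states appear). It has 11 states:
  I0: { [C → . )], [C → . a], [C → . e A], [C' → . C] }  — shift
  I1: { [C → ) .] }  — reduce
  I2: { [C' → C .] }  — accept
  I3: { [C → a .] }  — reduce
  I4: { [A → . a ) /], [A → . e )], [C → e . A] }  — shift
  I5: { [C → e A .] }  — reduce
  I6: { [A → a . ) /] }  — shift
  I7: { [A → e . )] }  — shift
  I8: { [A → e ) .] }  — reduce
  I9: { [A → a ) . /] }  — shift
  I10: { [A → a ) / .] }  — reduce

No state contains more than one complete item.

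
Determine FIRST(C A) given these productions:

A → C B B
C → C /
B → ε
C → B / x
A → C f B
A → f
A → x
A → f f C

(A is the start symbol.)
{ '/' }

FIRST sets of the non-terminals involved (from the grammar, by fixed-point iteration):
  FIRST(C) = { '/' }

To compute FIRST(C A), process the symbols left to right:
Symbol C is a non-terminal. Add FIRST(C) \ {ε} = { '/' }
C is not nullable (ε ∉ FIRST(C)), so stop here.
FIRST(C A) = { '/' }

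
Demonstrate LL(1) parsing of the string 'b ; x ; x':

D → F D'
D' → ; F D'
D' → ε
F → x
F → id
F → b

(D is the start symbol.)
Stack is shown with the top on the left.

Stack     Input        Action
-----------------------------
D $       b ; x ; x $  output D → F D'
F D' $    b ; x ; x $  output F → b
b D' $    b ; x ; x $  match 'b'
D' $      ; x ; x $    output D' → ; F D'
; F D' $  ; x ; x $    match ';'
F D' $    x ; x $      output F → x
x D' $    x ; x $      match 'x'
D' $      ; x $        output D' → ; F D'
; F D' $  ; x $        match ';'
F D' $    x $          output F → x
x D' $    x $          match 'x'
D' $      $            output D' → ε
$         $            accept

The string is accepted.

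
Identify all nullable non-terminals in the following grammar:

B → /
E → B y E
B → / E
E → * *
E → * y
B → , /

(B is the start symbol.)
None

A non-terminal is nullable if it can derive ε (the empty string): either it has an ε-production, or it has a production whose right-hand side consists entirely of nullable non-terminals.

There are no ε-productions, so no non-terminal can derive ε.
No non-terminals are nullable.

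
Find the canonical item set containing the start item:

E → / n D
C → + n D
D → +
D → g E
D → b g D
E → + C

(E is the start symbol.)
First, augment the grammar with E' → E
I₀ = CLOSURE({ [E' → . E] }):
  [E' → . E] has the dot before E: add [E → . / n D], [E → . + C]
No further items can be added.

I₀ = { [E → . + C], [E → . / n D], [E' → . E] }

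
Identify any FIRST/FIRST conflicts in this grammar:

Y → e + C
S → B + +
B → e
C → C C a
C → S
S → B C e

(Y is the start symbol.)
Yes. S → B '+' '+' / S → B C e on { 'e' }; C → C C a / C → S on { 'e' }

A FIRST/FIRST conflict occurs when two productions N → α and N → β for the same non-terminal have FIRST(α) ∩ FIRST(β) ≠ ∅ (with ε ∈ FIRST of a nullable right-hand side, so two nullable alternatives also conflict).

FIRST sets of the non-terminals at (or reachable through a nullable prefix from) the front of some alternative:
  FIRST(B) = { 'e' }
  FIRST(C) = { 'e' }
  FIRST(S) = { 'e' }

Productions for S:
  S → B + +: FIRST = { 'e' }
  S → B C e: FIRST = { 'e' }
Productions for C:
  C → C C a: FIRST = { 'e' }
  C → S: FIRST = { 'e' }
Y, B have only one production, so no FIRST/FIRST conflict is possible there.

Conflict for S: S → B + + and S → B C e
  Overlap: { 'e' }
Conflict for C: C → C C a and C → S
  Overlap: { 'e' }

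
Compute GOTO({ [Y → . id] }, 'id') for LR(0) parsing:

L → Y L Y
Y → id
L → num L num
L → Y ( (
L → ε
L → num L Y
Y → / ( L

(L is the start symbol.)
{ [Y → id .] }

GOTO(I, 'id') = CLOSURE({ [A → αX.β] : [A → α.Xβ] ∈ I, X = 'id' })

Items with dot before 'id', with the dot advanced:
  [Y → . id] → [Y → id .]
Closure adds nothing (no advanced item has the dot before a non-terminal).

GOTO = { [Y → id .] }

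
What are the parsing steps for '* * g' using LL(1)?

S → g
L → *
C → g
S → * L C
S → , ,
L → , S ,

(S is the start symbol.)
LL(1) parsing maintains a stack (initially the start symbol over $) and the input. At each step: if the stack top is a terminal, match it against the current input token; if it is a non-terminal N, replace it with the RHS of M[N, lookahead] (the unique production whose predict set contains the lookahead).

Stack is shown with the top on the left.

Stack    Input    Action
------------------------
S $      * * g $  output S → * L C
* L C $  * * g $  match '*'
L C $    * g $    output L → *
* C $    * g $    match '*'
C $      g $      output C → g
g $      g $      match 'g'
$        $        accept

The string is accepted.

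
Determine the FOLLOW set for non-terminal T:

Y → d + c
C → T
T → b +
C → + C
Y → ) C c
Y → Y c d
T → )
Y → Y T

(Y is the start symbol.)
{ $, ')', 'b', 'c' }

In C → T: T is at the end, add FOLLOW(C)
In Y → Y T: T is at the end, add FOLLOW(Y)

The FOLLOW sets referred to above (computed the same way, to a fixed point):
  FOLLOW(C) = { 'c' }
  FOLLOW(Y) = { $, ')', 'b', 'c' }

Taking the union: FOLLOW(T) = { $, ')', 'b', 'c' }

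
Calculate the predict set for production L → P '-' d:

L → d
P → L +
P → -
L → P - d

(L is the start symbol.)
PREDICT(L → P '-' d) = (FIRST(RHS) \ {ε}) ∪ (FOLLOW(L) if ε ∈ FIRST(RHS), i.e. RHS ⇒* ε)
FIRST(P) = { '-', 'd' }
FIRST(P '-' d) = { '-', 'd' }
ε ∉ FIRST(P '-' d), so FOLLOW(L) is not added.
PREDICT(L → P '-' d) = { '-', 'd' }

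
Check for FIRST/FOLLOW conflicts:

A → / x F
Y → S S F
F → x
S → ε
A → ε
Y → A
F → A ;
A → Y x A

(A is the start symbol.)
Nullable non-terminals: A, S, Y.
FIRST sets used below: FIRST(Y) = { '/', ';', 'x', ε }, FIRST(S) = { ε }, FIRST(F) = { '/', ';', 'x' }, FIRST(A) = { '/', ';', 'x', ε }

A: nullable alternative(s) A → ε; FOLLOW(A) = { $, ';', 'x' }
  A → / x F: FIRST \ {ε} = { '/' } — disjoint from FOLLOW(A)
  A → ε: FIRST \ {ε} = { } — this is the only nullable alternative, skip
  A → Y x A: FIRST \ {ε} = { '/', ';', 'x' } — overlaps FOLLOW(A) on { ';', 'x' }: CONFLICT
S has a nullable alternative but only one production, so nothing to check.

Y: nullable alternative(s) Y → A; FOLLOW(Y) = { 'x' }
  Y → S S F: FIRST \ {ε} = { '/', ';', 'x' } — overlaps FOLLOW(Y) on { 'x' }: CONFLICT
  Y → A: FIRST \ {ε} = { '/', ';', 'x' } — this is the only nullable alternative, skip

F has no nullable alternative, so no FIRST/FOLLOW check is needed there.

So the grammar has 2 FIRST/FOLLOW conflicts (marked CONFLICT above).

Answer: Yes. A → Y x A with FOLLOW(A) on { ';', 'x' }; Y → S S F with FOLLOW(Y) on { 'x' }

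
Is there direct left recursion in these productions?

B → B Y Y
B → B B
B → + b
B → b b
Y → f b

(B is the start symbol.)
Direct left recursion occurs when N → N α for some non-terminal N (the right-hand side begins with the left-hand side itself).

B → B Y Y: LEFT RECURSIVE (starts with B)
B → B B: LEFT RECURSIVE (starts with B)
B → + b: starts with '+'
B → b b: starts with b
Y → f b: starts with f

The grammar has direct left recursion on: B.

Answer: Yes, B is left-recursive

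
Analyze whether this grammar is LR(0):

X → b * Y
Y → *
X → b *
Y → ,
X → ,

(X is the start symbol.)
Augment with X' → X and build the canonical LR(0) collection (I0 = CLOSURE({[X' → . X]}), then GOTO on every symbol after a dot until no new states appear). It has 8 states:
  I0: { [X → . ,], [X → . b * Y], [X → . b *], [X' → . X] }  — shift
  I1: { [X → , .] }  — reduce
  I2: { [X' → X .] }  — accept
  I3: { [X → b . * Y], [X → b . *] }  — shift
  I4: { [X → b * . Y], [X → b * .], [Y → . *], [Y → . ,] }  — shift, reduce
  I5: { [Y → * .] }  — reduce
  I6: { [Y → , .] }  — reduce
  I7: { [X → b * Y .] }  — reduce

Conflict in state I4:
  Shift-reduce conflict between [X → b * .] and [Y → . *]
So the grammar is NOT LR(0).

Answer: No. Shift-reduce conflict between [X → b * .] and [Y → . *]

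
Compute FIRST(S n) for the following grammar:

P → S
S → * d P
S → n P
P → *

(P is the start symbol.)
{ '*', 'n' }

FIRST sets of the non-terminals involved (from the grammar, by fixed-point iteration):
  FIRST(S) = { '*', 'n' }

To compute FIRST(S n), process the symbols left to right:
Symbol S is a non-terminal. Add FIRST(S) \ {ε} = { '*', 'n' }
S is not nullable (ε ∉ FIRST(S)), so stop here.
FIRST(S n) = { '*', 'n' }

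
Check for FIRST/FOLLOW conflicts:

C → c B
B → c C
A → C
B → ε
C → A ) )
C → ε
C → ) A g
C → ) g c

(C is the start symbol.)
Yes. C → A ')' ')' with FOLLOW(C) on { ')' }; C → ')' A g with FOLLOW(C) on { ')' }; C → ')' g c with FOLLOW(C) on { ')' }

Nullable non-terminals: A, B, C.
FIRST sets used below: FIRST(A) = { ')', 'c', ε }
A has a nullable alternative but only one production, so nothing to check.

B: nullable alternative(s) B → ε; FOLLOW(B) = { $, ')', 'g' }
  B → c C: FIRST \ {ε} = { 'c' } — disjoint from FOLLOW(B)
  B → ε: FIRST \ {ε} = { } — this is the only nullable alternative, skip

C: nullable alternative(s) C → ε; FOLLOW(C) = { $, ')', 'g' }
  C → c B: FIRST \ {ε} = { 'c' } — disjoint from FOLLOW(C)
  C → A ) ): FIRST \ {ε} = { ')', 'c' } — overlaps FOLLOW(C) on { ')' }: CONFLICT
  C → ε: FIRST \ {ε} = { } — this is the only nullable alternative, skip
  C → ) A g: FIRST \ {ε} = { ')' } — overlaps FOLLOW(C) on { ')' }: CONFLICT
  C → ) g c: FIRST \ {ε} = { ')' } — overlaps FOLLOW(C) on { ')' }: CONFLICT

So the grammar has 3 FIRST/FOLLOW conflicts (marked CONFLICT above).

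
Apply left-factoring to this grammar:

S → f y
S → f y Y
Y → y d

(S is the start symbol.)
Left-factoring transforms A → αβ₁ | αβ₂ into A → αA' and A' → β₁ | β₂
(α is the longest common prefix among the alternatives). Repeat until
no nonterminal has two alternatives with a common prefix.

Round 1: S has alternatives sharing prefix 'f y'. Introduce S': S → f y S'
  Add: S' → ε
  Add: S' → Y

No remaining common prefixes — done.

Resulting grammar:
S → f y S'
S' → ε
S' → Y
Y → y d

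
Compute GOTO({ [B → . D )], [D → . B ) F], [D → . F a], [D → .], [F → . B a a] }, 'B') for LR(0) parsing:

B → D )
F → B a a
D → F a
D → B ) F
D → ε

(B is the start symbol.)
GOTO(I, 'B') = CLOSURE({ [A → αX.β] : [A → α.Xβ] ∈ I, X = 'B' })

Items with dot before 'B', with the dot advanced:
  [D → . B ) F] → [D → B . ) F]
  [F → . B a a] → [F → B . a a]
Closure adds nothing (no advanced item has the dot before a non-terminal).

GOTO = { [D → B . ) F], [F → B . a a] }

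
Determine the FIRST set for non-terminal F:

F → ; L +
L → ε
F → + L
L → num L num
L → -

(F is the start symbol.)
To compute FIRST(F), examine every production with F on the left-hand side, reading each right-hand side left to right until a non-nullable symbol is reached.

From F → ; L +:
  - ';' is a terminal: add ';' and stop
From F → + L:
  - '+' is a terminal: add '+' and stop

Collecting: FIRST(F) = { '+', ';' }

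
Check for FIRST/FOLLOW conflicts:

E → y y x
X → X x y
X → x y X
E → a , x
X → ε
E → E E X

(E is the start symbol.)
Yes. X → X x y with FOLLOW(X) on { 'x' }; X → x y X with FOLLOW(X) on { 'x' }

Nullable non-terminals: X.
FIRST sets used below: FIRST(X) = { 'x', ε }

X: nullable alternative(s) X → ε; FOLLOW(X) = { $, 'a', 'x', 'y' }
  X → X x y: FIRST \ {ε} = { 'x' } — overlaps FOLLOW(X) on { 'x' }: CONFLICT
  X → x y X: FIRST \ {ε} = { 'x' } — overlaps FOLLOW(X) on { 'x' }: CONFLICT
  X → ε: FIRST \ {ε} = { } — this is the only nullable alternative, skip

E has no nullable alternative, so no FIRST/FOLLOW check is needed there.

So the grammar has 2 FIRST/FOLLOW conflicts (marked CONFLICT above).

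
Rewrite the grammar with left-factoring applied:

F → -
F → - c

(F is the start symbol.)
Left-factoring transforms A → αβ₁ | αβ₂ into A → αA' and A' → β₁ | β₂
(α is the longest common prefix among the alternatives). Repeat until
no nonterminal has two alternatives with a common prefix.

Round 1: F has alternatives sharing prefix '-'. Introduce F': F → - F'
  Add: F' → ε
  Add: F' → c

No remaining common prefixes — done.

Resulting grammar:
F → - F'
F' → ε
F' → c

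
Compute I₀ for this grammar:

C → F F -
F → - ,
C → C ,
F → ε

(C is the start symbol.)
{ [C → . C ,], [C → . F F -], [C' → . C], [F → . - ,], [F → .] }

First, augment the grammar with C' → C
I₀ = CLOSURE({ [C' → . C] }):
  [C' → . C] has the dot before C: add [C → . F F -], [C → . C ,]
  [C → . F F -] has the dot before F: add [F → . - ,], [F → .]
No further items can be added.

I₀ = { [C → . C ,], [C → . F F -], [C' → . C], [F → . - ,], [F → .] }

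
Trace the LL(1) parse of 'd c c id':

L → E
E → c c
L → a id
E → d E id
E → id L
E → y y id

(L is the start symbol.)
LL(1) parsing maintains a stack (initially the start symbol over $) and the input. At each step: if the stack top is a terminal, match it against the current input token; if it is a non-terminal N, replace it with the RHS of M[N, lookahead] (the unique production whose predict set contains the lookahead).

Stack is shown with the top on the left.

Stack     Input       Action
----------------------------
L $       d c c id $  output L → E
E $       d c c id $  output E → d E id
d E id $  d c c id $  match 'd'
E id $    c c id $    output E → c c
c c id $  c c id $    match 'c'
c id $    c id $      match 'c'
id $      id $        match 'id'
$         $           accept

The string is accepted.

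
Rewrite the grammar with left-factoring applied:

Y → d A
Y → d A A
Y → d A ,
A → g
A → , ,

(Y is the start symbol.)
Y → d A Y'
Y' → ε
Y' → A
Y' → ,
A → g
A → , ,

Left-factoring transforms A → αβ₁ | αβ₂ into A → αA' and A' → β₁ | β₂
(α is the longest common prefix among the alternatives). Repeat until
no nonterminal has two alternatives with a common prefix.

Round 1: Y has alternatives sharing prefix 'd A'. Introduce Y': Y → d A Y'
  Add: Y' → ε
  Add: Y' → A
  Add: Y' → ,

No remaining common prefixes — done.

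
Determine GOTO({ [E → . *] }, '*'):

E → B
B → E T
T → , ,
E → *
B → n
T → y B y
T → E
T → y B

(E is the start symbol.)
GOTO(I, '*') = CLOSURE({ [A → αX.β] : [A → α.Xβ] ∈ I, X = '*' })

Items with dot before '*', with the dot advanced:
  [E → . *] → [E → * .]
Closure adds nothing (no advanced item has the dot before a non-terminal).

GOTO = { [E → * .] }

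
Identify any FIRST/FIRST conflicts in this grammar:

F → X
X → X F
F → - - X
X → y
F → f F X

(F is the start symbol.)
Yes. X → X F / X → y on { 'y' }

A FIRST/FIRST conflict occurs when two productions N → α and N → β for the same non-terminal have FIRST(α) ∩ FIRST(β) ≠ ∅ (with ε ∈ FIRST of a nullable right-hand side, so two nullable alternatives also conflict).

FIRST sets of the non-terminals at (or reachable through a nullable prefix from) the front of some alternative:
  FIRST(X) = { 'y' }

Productions for F:
  F → X: FIRST = { 'y' }
  F → - - X: FIRST = { '-' }
  F → f F X: FIRST = { 'f' }
Productions for X:
  X → X F: FIRST = { 'y' }
  X → y: FIRST = { 'y' }

Conflict for X: X → X F and X → y
  Overlap: { 'y' }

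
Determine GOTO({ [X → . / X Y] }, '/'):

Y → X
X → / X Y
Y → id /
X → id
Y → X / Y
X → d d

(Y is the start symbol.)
GOTO(I, '/') = CLOSURE({ [A → αX.β] : [A → α.Xβ] ∈ I, X = '/' })

Items with dot before '/', with the dot advanced:
  [X → . / X Y] → [X → / . X Y]
Closure of the advanced items:
  [X → / . X Y] has the dot before X: add [X → . / X Y], [X → . id], [X → . d d]

GOTO = { [X → . / X Y], [X → . d d], [X → . id], [X → / . X Y] }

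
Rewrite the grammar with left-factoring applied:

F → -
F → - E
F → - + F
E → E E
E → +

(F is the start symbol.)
Left-factoring transforms A → αβ₁ | αβ₂ into A → αA' and A' → β₁ | β₂
(α is the longest common prefix among the alternatives). Repeat until
no nonterminal has two alternatives with a common prefix.

Round 1: F has alternatives sharing prefix '-'. Introduce F': F → - F'
  Add: F' → ε
  Add: F' → E
  Add: F' → + F

No remaining common prefixes — done.

Resulting grammar:
F → - F'
F' → ε
F' → E
F' → + F
E → E E
E → +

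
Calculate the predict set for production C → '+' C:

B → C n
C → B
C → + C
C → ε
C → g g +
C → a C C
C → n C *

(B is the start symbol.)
PREDICT(C → '+' C) = (FIRST(RHS) \ {ε}) ∪ (FOLLOW(C) if ε ∈ FIRST(RHS), i.e. RHS ⇒* ε)
FIRST('+' C) = { '+' }
ε ∉ FIRST('+' C), so FOLLOW(C) is not added.
PREDICT(C → '+' C) = { '+' }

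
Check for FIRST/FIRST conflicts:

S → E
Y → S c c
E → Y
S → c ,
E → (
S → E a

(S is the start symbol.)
FIRST sets of the non-terminals at (or reachable through a nullable prefix from) the front of some alternative:
  FIRST(E) = { '(', 'c' }
  FIRST(Y) = { '(', 'c' }

Productions for S:
  S → E: FIRST = { '(', 'c' }
  S → c ,: FIRST = { 'c' }
  S → E a: FIRST = { '(', 'c' }
Productions for E:
  E → Y: FIRST = { '(', 'c' }
  E → (: FIRST = { '(' }
Y has only one production, so no FIRST/FIRST conflict is possible there.

Conflict for S: S → E and S → c ,
  Overlap: { 'c' }
Conflict for S: S → E and S → E a
  Overlap: { '(', 'c' }
Conflict for S: S → c , and S → E a
  Overlap: { 'c' }
Conflict for E: E → Y and E → (
  Overlap: { '(' }

Answer: Yes. S → E / S → c ',' on { 'c' }; S → E / S → E a on { '(', 'c' }; S → c ',' / S → E a on { 'c' }; E → Y / E → '(' on { '(' }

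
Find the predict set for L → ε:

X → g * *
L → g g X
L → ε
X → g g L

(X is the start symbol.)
PREDICT(L → ε) = (FIRST(RHS) \ {ε}) ∪ (FOLLOW(L) if ε ∈ FIRST(RHS), i.e. RHS ⇒* ε)
The right-hand side is ε (FIRST(ε) = { ε }), so the predict set is FOLLOW(L) = { $ }
PREDICT(L → ε) = { $ }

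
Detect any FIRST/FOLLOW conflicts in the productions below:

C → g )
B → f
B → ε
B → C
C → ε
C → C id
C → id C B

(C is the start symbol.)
A FIRST/FOLLOW conflict occurs when a non-terminal N has a nullable alternative N → β (β ⇒* ε) and another alternative N → α with FIRST(α) ∩ FOLLOW(N) ≠ ∅: on such a lookahead the parser cannot decide between expanding α and letting N vanish via β.

Nullable non-terminals: B, C.
FIRST sets used below: FIRST(C) = { 'g', 'id', ε }

B: nullable alternative(s) B → ε, B → C; FOLLOW(B) = { $, 'f', 'g', 'id' }
  B → f: FIRST \ {ε} = { 'f' } — overlaps FOLLOW(B) on { 'f' }: CONFLICT
  B → ε: FIRST \ {ε} = { } — disjoint from FOLLOW(B)
  B → C: FIRST \ {ε} = { 'g', 'id' } — overlaps FOLLOW(B) on { 'g', 'id' }: CONFLICT

C: nullable alternative(s) C → ε; FOLLOW(C) = { $, 'f', 'g', 'id' }
  C → g ): FIRST \ {ε} = { 'g' } — overlaps FOLLOW(C) on { 'g' }: CONFLICT
  C → ε: FIRST \ {ε} = { } — this is the only nullable alternative, skip
  C → C id: FIRST \ {ε} = { 'g', 'id' } — overlaps FOLLOW(C) on { 'g', 'id' }: CONFLICT
  C → id C B: FIRST \ {ε} = { 'id' } — overlaps FOLLOW(C) on { 'id' }: CONFLICT

So the grammar has 5 FIRST/FOLLOW conflicts (marked CONFLICT above).

Answer: Yes. C → g ')' with FOLLOW(C) on { 'g' }; C → C id with FOLLOW(C) on { 'g', 'id' }; C → id C B with FOLLOW(C) on { 'id' }; B → f with FOLLOW(B) on { 'f' }; B → C with FOLLOW(B) on { 'g', 'id' }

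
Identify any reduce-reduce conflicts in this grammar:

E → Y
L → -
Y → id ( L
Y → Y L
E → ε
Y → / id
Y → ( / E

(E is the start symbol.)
No reduce-reduce conflicts

Augment with E' → E and build the canonical LR(0) collection (I0 = CLOSURE({[E' → . E]}), then GOTO on every symbol after a dot until no new states appear). It has 13 states:
  I0: { [E → . Y], [E → .], [E' → . E], [Y → . ( / E], [Y → . / id], [Y → . Y L], [Y → . id ( L] }  — shift, reduce
  I1: { [Y → ( . / E] }  — shift
  I2: { [Y → / . id] }  — shift
  I3: { [E' → E .] }  — accept
  I4: { [E → Y .], [L → . -], [Y → Y . L] }  — shift, reduce
  I5: { [Y → id . ( L] }  — shift
  I6: { [L → . -], [Y → id ( . L] }  — shift
  I7: { [L → - .] }  — reduce
  I8: { [Y → id ( L .] }  — reduce
  I9: { [Y → Y L .] }  — reduce
  I10: { [Y → / id .] }  — reduce
  I11: { [E → . Y], [E → .], [Y → ( / . E], [Y → . ( / E], [Y → . / id], [Y → . Y L], [Y → . id ( L] }  — shift, reduce
  I12: { [Y → ( / E .] }  — reduce

No state contains more than one complete item.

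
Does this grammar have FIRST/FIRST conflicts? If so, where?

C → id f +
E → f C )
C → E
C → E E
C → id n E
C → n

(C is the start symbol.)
A FIRST/FIRST conflict occurs when two productions N → α and N → β for the same non-terminal have FIRST(α) ∩ FIRST(β) ≠ ∅ (with ε ∈ FIRST of a nullable right-hand side, so two nullable alternatives also conflict).

FIRST sets of the non-terminals at (or reachable through a nullable prefix from) the front of some alternative:
  FIRST(E) = { 'f' }

Productions for C:
  C → id f +: FIRST = { 'id' }
  C → E: FIRST = { 'f' }
  C → E E: FIRST = { 'f' }
  C → id n E: FIRST = { 'id' }
  C → n: FIRST = { 'n' }
E has only one production, so no FIRST/FIRST conflict is possible there.

Conflict for C: C → id f + and C → id n E
  Overlap: { 'id' }
Conflict for C: C → E and C → E E
  Overlap: { 'f' }

Answer: Yes. C → id f '+' / C → id n E on { 'id' }; C → E / C → E E on { 'f' }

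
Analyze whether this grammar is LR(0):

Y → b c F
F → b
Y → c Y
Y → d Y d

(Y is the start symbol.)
Yes, the grammar is LR(0)

A grammar is LR(0) if no state in the canonical LR(0) collection has:
  - both a shift item (dot before a terminal) and a complete item (shift-reduce conflict), or
  - two or more complete items (reduce-reduce conflict; the accept item [Y' → Y .] counts as a complete item here).

Augment with Y' → Y and build the canonical LR(0) collection (I0 = CLOSURE({[Y' → . Y]}), then GOTO on every symbol after a dot until no new states appear). It has 11 states:
  I0: { [Y → . b c F], [Y → . c Y], [Y → . d Y d], [Y' → . Y] }  — shift
  I1: { [Y' → Y .] }  — accept
  I2: { [Y → b . c F] }  — shift
  I3: { [Y → . b c F], [Y → . c Y], [Y → . d Y d], [Y → c . Y] }  — shift
  I4: { [Y → . b c F], [Y → . c Y], [Y → . d Y d], [Y → d . Y d] }  — shift
  I5: { [Y → d Y . d] }  — shift
  I6: { [Y → d Y d .] }  — reduce
  I7: { [Y → c Y .] }  — reduce
  I8: { [F → . b], [Y → b c . F] }  — shift
  I9: { [Y → b c F .] }  — reduce
  I10: { [F → b .] }  — reduce

Every state is either a pure shift/goto state or contains exactly one complete item and nothing to shift — no conflicts. The grammar is LR(0).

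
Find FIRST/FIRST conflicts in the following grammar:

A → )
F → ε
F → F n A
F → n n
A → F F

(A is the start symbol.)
Yes. F → F n A / F → n n on { 'n' }

FIRST sets of the non-terminals at (or reachable through a nullable prefix from) the front of some alternative:
  FIRST(F) = { 'n', ε }

Productions for A:
  A → ): FIRST = { ')' }
  A → F F: FIRST = { 'n', ε }
Productions for F:
  F → ε: FIRST = { ε }
  F → F n A: FIRST = { 'n' }
  F → n n: FIRST = { 'n' }

Conflict for F: F → F n A and F → n n
  Overlap: { 'n' }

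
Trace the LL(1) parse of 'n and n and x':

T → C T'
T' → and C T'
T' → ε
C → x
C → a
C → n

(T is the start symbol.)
LL(1) parsing maintains a stack (initially the start symbol over $) and the input. At each step: if the stack top is a terminal, match it against the current input token; if it is a non-terminal N, replace it with the RHS of M[N, lookahead] (the unique production whose predict set contains the lookahead).

Stack is shown with the top on the left.

Stack       Input            Action
-----------------------------------
T $         n and n and x $  output T → C T'
C T' $      n and n and x $  output C → n
n T' $      n and n and x $  match 'n'
T' $        and n and x $    output T' → and C T'
and C T' $  and n and x $    match 'and'
C T' $      n and x $        output C → n
n T' $      n and x $        match 'n'
T' $        and x $          output T' → and C T'
and C T' $  and x $          match 'and'
C T' $      x $              output C → x
x T' $      x $              match 'x'
T' $        $                output T' → ε
$           $                accept

The string is accepted.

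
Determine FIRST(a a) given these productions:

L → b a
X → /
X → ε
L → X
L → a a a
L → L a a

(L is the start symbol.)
To compute FIRST(a a), process the symbols left to right:
Symbol a is a terminal. Add 'a' and stop.
FIRST(a a) = { 'a' }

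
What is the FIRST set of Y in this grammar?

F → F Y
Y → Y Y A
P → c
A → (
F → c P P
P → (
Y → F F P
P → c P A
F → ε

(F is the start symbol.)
{ '(', 'c' }

To compute FIRST(Y), examine every production with Y on the left-hand side, reading each right-hand side left to right until a non-nullable symbol is reached.

FIRST sets of the other non-terminals involved (by the same procedure, iterated to a fixed point):
  FIRST(F) = { '(', 'c', ε }
  FIRST(P) = { '(', 'c' }

From Y → Y Y A:
  - Y is the symbol being defined: contributes nothing new
    Y is not nullable, so stop
From Y → F F P:
  - F is a non-terminal: add FIRST(F) \ {ε} = { '(', 'c' }
    F is nullable, so continue to the next symbol
  - F is a non-terminal: add FIRST(F) \ {ε} = { '(', 'c' }
    F is nullable, so continue to the next symbol
  - P is a non-terminal: add FIRST(P) \ {ε} = { '(', 'c' }
    P is not nullable, so stop

Collecting: FIRST(Y) = { '(', 'c' }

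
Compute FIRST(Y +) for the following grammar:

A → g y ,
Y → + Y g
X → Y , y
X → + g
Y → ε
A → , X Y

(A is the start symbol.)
{ '+' }

FIRST sets of the non-terminals involved (from the grammar, by fixed-point iteration):
  FIRST(Y) = { '+', ε }

To compute FIRST(Y +), process the symbols left to right:
Symbol Y is a non-terminal. Add FIRST(Y) \ {ε} = { '+' }
Y is nullable (ε ∈ FIRST(Y)), continue to the next symbol.
Symbol + is a terminal. Add '+' and stop.
FIRST(Y +) = { '+' }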